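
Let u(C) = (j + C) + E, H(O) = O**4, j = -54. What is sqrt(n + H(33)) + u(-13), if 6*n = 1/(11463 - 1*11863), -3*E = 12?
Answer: -71 + sqrt(17077262394)/120 ≈ 1018.0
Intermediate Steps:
E = -4 (E = -1/3*12 = -4)
u(C) = -58 + C (u(C) = (-54 + C) - 4 = -58 + C)
n = -1/2400 (n = 1/(6*(11463 - 1*11863)) = 1/(6*(11463 - 11863)) = (1/6)/(-400) = (1/6)*(-1/400) = -1/2400 ≈ -0.00041667)
sqrt(n + H(33)) + u(-13) = sqrt(-1/2400 + 33**4) + (-58 - 13) = sqrt(-1/2400 + 1185921) - 71 = sqrt(2846210399/2400) - 71 = sqrt(17077262394)/120 - 71 = -71 + sqrt(17077262394)/120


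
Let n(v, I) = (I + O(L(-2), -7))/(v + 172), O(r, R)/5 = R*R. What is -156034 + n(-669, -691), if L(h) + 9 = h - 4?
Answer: -77548452/497 ≈ -1.5603e+5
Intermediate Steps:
L(h) = -13 + h (L(h) = -9 + (h - 4) = -9 + (-4 + h) = -13 + h)
O(r, R) = 5*R² (O(r, R) = 5*(R*R) = 5*R²)
n(v, I) = (245 + I)/(172 + v) (n(v, I) = (I + 5*(-7)²)/(v + 172) = (I + 5*49)/(172 + v) = (I + 245)/(172 + v) = (245 + I)/(172 + v))
-156034 + n(-669, -691) = -156034 + (245 - 691)/(172 - 669) = -156034 - 446/(-497) = -156034 - 1/497*(-446) = -156034 + 446/497 = -77548452/497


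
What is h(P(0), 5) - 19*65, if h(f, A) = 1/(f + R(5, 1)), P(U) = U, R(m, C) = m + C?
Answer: -7409/6 ≈ -1234.8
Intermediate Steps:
R(m, C) = C + m
h(f, A) = 1/(6 + f) (h(f, A) = 1/(f + (1 + 5)) = 1/(f + 6) = 1/(6 + f))
h(P(0), 5) - 19*65 = 1/(6 + 0) - 19*65 = 1/6 - 1235 = ⅙ - 1235 = -7409/6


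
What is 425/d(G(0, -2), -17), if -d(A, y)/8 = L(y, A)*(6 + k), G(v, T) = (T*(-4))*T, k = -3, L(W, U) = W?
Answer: 25/24 ≈ 1.0417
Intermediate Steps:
G(v, T) = -4*T**2 (G(v, T) = (-4*T)*T = -4*T**2)
d(A, y) = -24*y (d(A, y) = -8*y*(6 - 3) = -8*y*3 = -24*y)
425/d(G(0, -2), -17) = 425/((-24*(-17))) = 425/408 = 425*(1/408) = 25/24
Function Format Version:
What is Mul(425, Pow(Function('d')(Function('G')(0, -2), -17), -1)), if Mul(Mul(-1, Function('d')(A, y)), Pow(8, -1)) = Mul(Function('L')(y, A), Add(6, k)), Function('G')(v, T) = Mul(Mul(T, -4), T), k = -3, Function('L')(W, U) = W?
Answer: Rational(25, 24) ≈ 1.0417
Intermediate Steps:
Function('G')(v, T) = Mul(-4, Pow(T, 2)) (Function('G')(v, T) = Mul(Mul(-4, T), T) = Mul(-4, Pow(T, 2)))
Function('d')(A, y) = Mul(-24, y) (Function('d')(A, y) = Mul(-8, Mul(y, Add(6, -3))) = Mul(-8, Mul(y, 3)) = Mul(-8, Mul(3, y)) = Mul(-24, y))
Mul(425, Pow(Function('d')(Function('G')(0, -2), -17), -1)) = Mul(425, Pow(Mul(-24, -17), -1)) = Mul(425, Pow(408, -1)) = Mul(425, Rational(1, 408)) = Rational(25, 24)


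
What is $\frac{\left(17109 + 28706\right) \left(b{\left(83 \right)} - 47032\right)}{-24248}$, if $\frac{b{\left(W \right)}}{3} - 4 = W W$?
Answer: $\frac{172480385}{3464} \approx 49792.0$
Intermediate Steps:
$b{\left(W \right)} = 12 + 3 W^{2}$ ($b{\left(W \right)} = 12 + 3 W W = 12 + 3 W^{2}$)
$\frac{\left(17109 + 28706\right) \left(b{\left(83 \right)} - 47032\right)}{-24248} = \frac{\left(17109 + 28706\right) \left(\left(12 + 3 \cdot 83^{2}\right) - 47032\right)}{-24248} = 45815 \left(\left(12 + 3 \cdot 6889\right) - 47032\right) \left(- \frac{1}{24248}\right) = 45815 \left(\left(12 + 20667\right) - 47032\right) \left(- \frac{1}{24248}\right) = 45815 \left(20679 - 47032\right) \left(- \frac{1}{24248}\right) = 45815 \left(-26353\right) \left(- \frac{1}{24248}\right) = \left(-1207362695\right) \left(- \frac{1}{24248}\right) = \frac{172480385}{3464}$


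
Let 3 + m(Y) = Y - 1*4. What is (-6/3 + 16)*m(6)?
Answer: -14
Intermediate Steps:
m(Y) = -7 + Y (m(Y) = -3 + (Y - 1*4) = -3 + (Y - 4) = -3 + (-4 + Y) = -7 + Y)
(-6/3 + 16)*m(6) = (-6/3 + 16)*(-7 + 6) = (-6*1/3 + 16)*(-1) = (-2 + 16)*(-1) = 14*(-1) = -14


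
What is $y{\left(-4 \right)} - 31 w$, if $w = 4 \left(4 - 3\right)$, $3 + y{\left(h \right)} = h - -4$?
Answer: $-127$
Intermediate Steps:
$y{\left(h \right)} = 1 + h$ ($y{\left(h \right)} = -3 + \left(h - -4\right) = -3 + \left(h + 4\right) = -3 + \left(4 + h\right) = 1 + h$)
$w = 4$ ($w = 4 \cdot 1 = 4$)
$y{\left(-4 \right)} - 31 w = \left(1 - 4\right) - 124 = -3 - 124 = -127$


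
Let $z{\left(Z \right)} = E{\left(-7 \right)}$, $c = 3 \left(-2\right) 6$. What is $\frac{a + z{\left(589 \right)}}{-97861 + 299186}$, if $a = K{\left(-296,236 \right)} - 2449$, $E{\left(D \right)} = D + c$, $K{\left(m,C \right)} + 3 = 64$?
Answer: $- \frac{2431}{201325} \approx -0.012075$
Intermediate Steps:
$c = -36$ ($c = \left(-6\right) 6 = -36$)
$K{\left(m,C \right)} = 61$ ($K{\left(m,C \right)} = -3 + 64 = 61$)
$E{\left(D \right)} = -36 + D$ ($E{\left(D \right)} = D - 36 = -36 + D$)
$a = -2388$ ($a = 61 - 2449 = -2388$)
$z{\left(Z \right)} = -43$ ($z{\left(Z \right)} = -36 - 7 = -43$)
$\frac{a + z{\left(589 \right)}}{-97861 + 299186} = \frac{-2388 - 43}{-97861 + 299186} = - \frac{2431}{201325}$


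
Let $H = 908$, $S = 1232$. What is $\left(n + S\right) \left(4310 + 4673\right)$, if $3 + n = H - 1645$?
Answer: $4419636$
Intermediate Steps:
$n = -740$ ($n = -3 + \left(908 - 1645\right) = -3 - 737 = -740$)
$\left(n + S\right) \left(4310 + 4673\right) = \left(-740 + 1232\right) \left(4310 + 4673\right) = 492 \cdot 8983 = 4419636$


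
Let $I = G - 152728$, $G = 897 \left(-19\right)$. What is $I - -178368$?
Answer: $8597$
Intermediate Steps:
$G = -17043$
$I = -169771$ ($I = -17043 - 152728 = -169771$)
$I - -178368 = -169771 - -178368 = -169771 + 178368 = 8597$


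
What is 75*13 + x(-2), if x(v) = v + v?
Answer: 971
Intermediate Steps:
x(v) = 2*v
75*13 + x(-2) = 75*13 + 2*(-2) = 975 - 4 = 971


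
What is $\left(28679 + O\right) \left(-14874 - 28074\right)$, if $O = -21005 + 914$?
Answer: $-368837424$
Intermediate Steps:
$O = -20091$
$\left(28679 + O\right) \left(-14874 - 28074\right) = \left(28679 - 20091\right) \left(-14874 - 28074\right) = 8588 \left(-42948\right) = -368837424$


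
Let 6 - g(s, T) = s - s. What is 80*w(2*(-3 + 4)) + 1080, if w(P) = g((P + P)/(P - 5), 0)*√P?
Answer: 1080 + 480*√2 ≈ 1758.8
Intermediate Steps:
g(s, T) = 6 (g(s, T) = 6 - (s - s) = 6 - 1*0 = 6 + 0 = 6)
w(P) = 6*√P
80*w(2*(-3 + 4)) + 1080 = 80*(6*√(2*(-3 + 4))) + 1080 = 80*(6*√(2*1)) + 1080 = 80*(6*√2) + 1080 = 480*√2 + 1080 = 1080 + 480*√2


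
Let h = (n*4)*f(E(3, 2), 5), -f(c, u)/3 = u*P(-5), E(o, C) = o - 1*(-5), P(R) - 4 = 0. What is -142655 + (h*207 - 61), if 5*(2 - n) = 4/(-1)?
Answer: -281820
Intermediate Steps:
n = 14/5 (n = 2 - 4/(5*(-1)) = 2 - 4*(-1)/5 = 2 - ⅕*(-4) = 2 + ⅘ = 14/5 ≈ 2.8000)
P(R) = 4 (P(R) = 4 + 0 = 4)
E(o, C) = 5 + o (E(o, C) = o + 5 = 5 + o)
f(c, u) = -12*u (f(c, u) = -3*u*4 = -12*u)
h = -672 (h = ((14/5)*4)*(-12*5) = (56/5)*(-60) = -672)
-142655 + (h*207 - 61) = -142655 + (-672*207 - 61) = -142655 + (-139104 - 61) = -142655 - 139165 = -281820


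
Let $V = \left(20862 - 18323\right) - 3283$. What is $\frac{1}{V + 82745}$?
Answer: $\frac{1}{82001} \approx 1.2195 \cdot 10^{-5}$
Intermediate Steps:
$V = -744$ ($V = 2539 - 3283 = -744$)
$\frac{1}{V + 82745} = \frac{1}{-744 + 82745} = \frac{1}{82001}$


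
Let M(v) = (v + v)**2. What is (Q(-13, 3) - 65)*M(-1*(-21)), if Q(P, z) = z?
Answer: -109368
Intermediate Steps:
M(v) = 4*v**2 (M(v) = (2*v)**2 = 4*v**2)
(Q(-13, 3) - 65)*M(-1*(-21)) = (3 - 65)*(4*(-1*(-21))**2) = -248*21**2 = -248*441 = -62*1764 = -109368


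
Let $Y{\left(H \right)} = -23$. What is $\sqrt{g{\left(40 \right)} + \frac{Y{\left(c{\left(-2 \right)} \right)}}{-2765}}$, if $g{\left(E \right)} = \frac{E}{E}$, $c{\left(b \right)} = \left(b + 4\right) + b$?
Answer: $\frac{2 \sqrt{1927205}}{2765} \approx 1.0042$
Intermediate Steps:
$c{\left(b \right)} = 4 + 2 b$ ($c{\left(b \right)} = \left(4 + b\right) + b = 4 + 2 b$)
$g{\left(E \right)} = 1$
$\sqrt{g{\left(40 \right)} + \frac{Y{\left(c{\left(-2 \right)} \right)}}{-2765}} = \sqrt{1 - \frac{23}{-2765}} = \sqrt{1 - - \frac{23}{2765}} = \sqrt{1 + \frac{23}{2765}} = \sqrt{\frac{2788}{2765}} = \frac{2 \sqrt{1927205}}{2765}$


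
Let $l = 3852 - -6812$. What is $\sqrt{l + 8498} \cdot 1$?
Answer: $\sqrt{19162} \approx 138.43$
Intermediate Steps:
$l = 10664$ ($l = 3852 + 6812 = 10664$)
$\sqrt{l + 8498} \cdot 1 = \sqrt{10664 + 8498} \cdot 1 = \sqrt{19162} \cdot 1 = \sqrt{19162}$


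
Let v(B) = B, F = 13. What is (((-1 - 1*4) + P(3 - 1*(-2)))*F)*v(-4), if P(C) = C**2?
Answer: -1040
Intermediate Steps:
(((-1 - 1*4) + P(3 - 1*(-2)))*F)*v(-4) = (((-1 - 1*4) + (3 - 1*(-2))**2)*13)*(-4) = (((-1 - 4) + (3 + 2)**2)*13)*(-4) = ((-5 + 5**2)*13)*(-4) = ((-5 + 25)*13)*(-4) = (20*13)*(-4) = 260*(-4) = -1040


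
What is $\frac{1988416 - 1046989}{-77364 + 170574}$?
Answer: $\frac{313809}{31070} \approx 10.1$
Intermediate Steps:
$\frac{1988416 - 1046989}{-77364 + 170574} = \frac{941427}{93210} = 941427 \cdot \frac{1}{93210} = \frac{313809}{31070}$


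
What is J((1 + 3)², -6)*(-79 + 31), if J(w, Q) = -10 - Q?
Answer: 192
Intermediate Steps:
J((1 + 3)², -6)*(-79 + 31) = (-10 - 1*(-6))*(-79 + 31) = (-10 + 6)*(-48) = -4*(-48) = 192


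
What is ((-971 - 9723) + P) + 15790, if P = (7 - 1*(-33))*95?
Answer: 8896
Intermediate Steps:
P = 3800 (P = (7 + 33)*95 = 40*95 = 3800)
((-971 - 9723) + P) + 15790 = ((-971 - 9723) + 3800) + 15790 = (-10694 + 3800) + 15790 = -6894 + 15790 = 8896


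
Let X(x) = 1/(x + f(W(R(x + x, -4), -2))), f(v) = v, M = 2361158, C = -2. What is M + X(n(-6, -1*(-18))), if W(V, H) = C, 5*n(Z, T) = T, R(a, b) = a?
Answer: 18889269/8 ≈ 2.3612e+6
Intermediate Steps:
n(Z, T) = T/5
W(V, H) = -2
X(x) = 1/(-2 + x) (X(x) = 1/(x - 2) = 1/(-2 + x))
M + X(n(-6, -1*(-18))) = 2361158 + 1/(-2 + (-1*(-18))/5) = 2361158 + 1/(-2 + (⅕)*18) = 2361158 + 1/(-2 + 18/5) = 2361158 + 1/(8/5) = 2361158 + 5/8 = 18889269/8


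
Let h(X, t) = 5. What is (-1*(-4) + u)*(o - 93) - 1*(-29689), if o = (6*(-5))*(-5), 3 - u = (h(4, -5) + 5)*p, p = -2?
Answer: 31228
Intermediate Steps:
u = 23 (u = 3 - (5 + 5)*(-2) = 3 - 10*(-2) = 3 - 1*(-20) = 3 + 20 = 23)
o = 150 (o = -30*(-5) = 150)
(-1*(-4) + u)*(o - 93) - 1*(-29689) = (-1*(-4) + 23)*(150 - 93) - 1*(-29689) = (4 + 23)*57 + 29689 = 27*57 + 29689 = 1539 + 29689 = 31228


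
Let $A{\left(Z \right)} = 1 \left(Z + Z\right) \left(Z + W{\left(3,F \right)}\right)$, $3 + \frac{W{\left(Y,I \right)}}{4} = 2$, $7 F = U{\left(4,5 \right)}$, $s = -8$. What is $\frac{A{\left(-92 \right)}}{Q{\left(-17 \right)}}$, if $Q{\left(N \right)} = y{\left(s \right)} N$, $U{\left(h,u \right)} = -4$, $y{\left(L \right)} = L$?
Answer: $\frac{2208}{17} \approx 129.88$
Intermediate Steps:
$F = - \frac{4}{7}$ ($F = \frac{1}{7} \left(-4\right) = - \frac{4}{7} \approx -0.57143$)
$W{\left(Y,I \right)} = -4$ ($W{\left(Y,I \right)} = -12 + 4 \cdot 2 = -12 + 8 = -4$)
$Q{\left(N \right)} = - 8 N$
$A{\left(Z \right)} = 2 Z \left(-4 + Z\right)$ ($A{\left(Z \right)} = 1 \left(Z + Z\right) \left(Z - 4\right) = 1 \cdot 2 Z \left(-4 + Z\right) = 2 Z \left(-4 + Z\right)$)
$\frac{A{\left(-92 \right)}}{Q{\left(-17 \right)}} = \frac{2 \left(-92\right) \left(-4 - 92\right)}{\left(-8\right) \left(-17\right)} = \frac{2 \left(-92\right) \left(-96\right)}{136} = 17664 \cdot \frac{1}{136} = \frac{2208}{17}$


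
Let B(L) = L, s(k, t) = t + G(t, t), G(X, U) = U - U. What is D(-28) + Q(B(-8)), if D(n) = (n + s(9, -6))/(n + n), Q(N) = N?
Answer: -207/28 ≈ -7.3929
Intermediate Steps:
G(X, U) = 0
s(k, t) = t (s(k, t) = t + 0 = t)
D(n) = (-6 + n)/(2*n) (D(n) = (n - 6)/(n + n) = (-6 + n)/((2*n)) = (-6 + n)*(1/(2*n)) = (-6 + n)/(2*n))
D(-28) + Q(B(-8)) = (½)*(-6 - 28)/(-28) - 8 = (½)*(-1/28)*(-34) - 8 = 17/28 - 8 = -207/28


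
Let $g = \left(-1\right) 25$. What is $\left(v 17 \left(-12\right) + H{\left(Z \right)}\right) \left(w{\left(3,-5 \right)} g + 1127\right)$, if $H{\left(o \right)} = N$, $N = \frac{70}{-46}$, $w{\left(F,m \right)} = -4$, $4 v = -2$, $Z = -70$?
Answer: $\frac{2835597}{23} \approx 1.2329 \cdot 10^{5}$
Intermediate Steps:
$v = - \frac{1}{2}$ ($v = \frac{1}{4} \left(-2\right) = - \frac{1}{2} \approx -0.5$)
$g = -25$
$N = - \frac{35}{23}$ ($N = 70 \left(- \frac{1}{46}\right) = - \frac{35}{23} \approx -1.5217$)
$H{\left(o \right)} = - \frac{35}{23}$
$\left(v 17 \left(-12\right) + H{\left(Z \right)}\right) \left(w{\left(3,-5 \right)} g + 1127\right) = \left(\left(- \frac{1}{2}\right) 17 \left(-12\right) - \frac{35}{23}\right) \left(\left(-4\right) \left(-25\right) + 1127\right) = \left(\left(- \frac{17}{2}\right) \left(-12\right) - \frac{35}{23}\right) \left(100 + 1127\right) = \left(102 - \frac{35}{23}\right) 1227 = \frac{2311}{23} \cdot 1227 = \frac{2835597}{23}$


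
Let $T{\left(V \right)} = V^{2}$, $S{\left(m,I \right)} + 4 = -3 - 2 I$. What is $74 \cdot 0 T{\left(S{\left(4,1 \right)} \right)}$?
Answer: $0$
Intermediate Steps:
$S{\left(m,I \right)} = -7 - 2 I$ ($S{\left(m,I \right)} = -4 - \left(3 + 2 I\right) = -7 - 2 I$)
$74 \cdot 0 T{\left(S{\left(4,1 \right)} \right)} = 74 \cdot 0 \left(-7 - 2\right)^{2} = 0 \left(-7 - 2\right)^{2} = 0 \left(-9\right)^{2} = 0 \cdot 81 = 0$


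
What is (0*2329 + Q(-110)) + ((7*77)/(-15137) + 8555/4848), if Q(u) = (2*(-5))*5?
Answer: -3542324837/73384176 ≈ -48.271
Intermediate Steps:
Q(u) = -50 (Q(u) = -10*5 = -50)
(0*2329 + Q(-110)) + ((7*77)/(-15137) + 8555/4848) = (0*2329 - 50) + ((7*77)/(-15137) + 8555/4848) = (0 - 50) + (539*(-1/15137) + 8555*(1/4848)) = -50 + (-539/15137 + 8555/4848) = -50 + 126883963/73384176 = -3542324837/73384176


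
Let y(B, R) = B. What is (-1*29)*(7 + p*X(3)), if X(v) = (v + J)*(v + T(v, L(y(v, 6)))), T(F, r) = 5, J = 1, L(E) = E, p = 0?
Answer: -203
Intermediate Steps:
X(v) = (1 + v)*(5 + v) (X(v) = (v + 1)*(v + 5) = (1 + v)*(5 + v))
(-1*29)*(7 + p*X(3)) = (-1*29)*(7 + 0*(5 + 3² + 6*3)) = -29*(7 + 0*(5 + 9 + 18)) = -29*(7 + 0*32) = -29*(7 + 0) = -29*7 = -203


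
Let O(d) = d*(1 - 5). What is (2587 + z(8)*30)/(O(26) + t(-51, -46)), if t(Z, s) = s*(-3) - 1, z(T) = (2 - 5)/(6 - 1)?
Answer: 2569/33 ≈ 77.849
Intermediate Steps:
z(T) = -⅗ (z(T) = -3/5 = -3*⅕ = -⅗)
t(Z, s) = -1 - 3*s (t(Z, s) = -3*s - 1 = -1 - 3*s)
O(d) = -4*d (O(d) = d*(-4) = -4*d)
(2587 + z(8)*30)/(O(26) + t(-51, -46)) = (2587 - ⅗*30)/(-4*26 + (-1 - 3*(-46))) = (2587 - 18)/(-104 + (-1 + 138)) = 2569/(-104 + 137) = 2569/33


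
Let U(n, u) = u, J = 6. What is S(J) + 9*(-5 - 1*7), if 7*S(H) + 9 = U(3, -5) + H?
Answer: -764/7 ≈ -109.14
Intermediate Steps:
S(H) = -2 + H/7 (S(H) = -9/7 + (-5 + H)/7 = -9/7 + (-5/7 + H/7) = -2 + H/7)
S(J) + 9*(-5 - 1*7) = (-2 + (1/7)*6) + 9*(-5 - 1*7) = (-2 + 6/7) + 9*(-5 - 7) = -8/7 + 9*(-12) = -8/7 - 108 = -764/7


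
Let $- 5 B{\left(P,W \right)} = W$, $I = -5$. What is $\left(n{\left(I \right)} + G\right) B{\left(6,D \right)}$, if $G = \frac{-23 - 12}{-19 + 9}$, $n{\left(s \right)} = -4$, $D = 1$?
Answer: $\frac{1}{10} \approx 0.1$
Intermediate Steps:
$B{\left(P,W \right)} = - \frac{W}{5}$
$G = \frac{7}{2}$ ($G = - \frac{35}{-10} = \left(-35\right) \left(- \frac{1}{10}\right) = \frac{7}{2} \approx 3.5$)
$\left(n{\left(I \right)} + G\right) B{\left(6,D \right)} = \left(-4 + \frac{7}{2}\right) \left(\left(- \frac{1}{5}\right) 1\right) = \left(- \frac{1}{2}\right) \left(- \frac{1}{5}\right) = \frac{1}{10}$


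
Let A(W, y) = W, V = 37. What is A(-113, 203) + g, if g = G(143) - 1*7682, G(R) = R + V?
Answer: -7615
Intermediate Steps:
G(R) = 37 + R (G(R) = R + 37 = 37 + R)
g = -7502 (g = (37 + 143) - 1*7682 = 180 - 7682 = -7502)
A(-113, 203) + g = -113 - 7502 = -7615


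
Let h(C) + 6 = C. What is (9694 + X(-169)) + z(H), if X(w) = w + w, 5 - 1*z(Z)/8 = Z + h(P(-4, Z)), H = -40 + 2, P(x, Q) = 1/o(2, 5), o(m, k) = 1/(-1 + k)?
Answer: 9716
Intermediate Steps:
P(x, Q) = 4 (P(x, Q) = 1/(1/(-1 + 5)) = 1/(1/4) = 4)
h(C) = -6 + C
H = -38
z(Z) = 56 - 8*Z (z(Z) = 40 - 8*(Z + (-6 + 4)) = 40 - 8*(Z - 2) = 40 - 8*(-2 + Z) = 40 + (16 - 8*Z) = 56 - 8*Z)
X(w) = 2*w
(9694 + X(-169)) + z(H) = (9694 + 2*(-169)) + (56 - 8*(-38)) = (9694 - 338) + (56 + 304) = 9356 + 360 = 9716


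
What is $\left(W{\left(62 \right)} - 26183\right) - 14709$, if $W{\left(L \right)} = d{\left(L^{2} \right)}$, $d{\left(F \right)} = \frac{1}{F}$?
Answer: $- \frac{157188847}{3844} \approx -40892.0$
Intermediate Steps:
$W{\left(L \right)} = \frac{1}{L^{2}}$
$\left(W{\left(62 \right)} - 26183\right) - 14709 = \left(\frac{1}{3844} - 26183\right) - 14709 = - \frac{100647451}{3844} - 14709 = - \frac{157188847}{3844}$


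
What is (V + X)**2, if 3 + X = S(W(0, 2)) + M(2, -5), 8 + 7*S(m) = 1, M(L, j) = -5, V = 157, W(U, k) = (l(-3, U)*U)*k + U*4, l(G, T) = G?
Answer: 21904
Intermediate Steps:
W(U, k) = 4*U - 3*U*k (W(U, k) = (-3*U)*k + U*4 = -3*U*k + 4*U = 4*U - 3*U*k)
S(m) = -1 (S(m) = -8/7 + (1/7)*1 = -8/7 + 1/7 = -1)
X = -9 (X = -3 + (-1 - 5) = -3 - 6 = -9)
(V + X)**2 = (157 - 9)**2 = 148**2 = 21904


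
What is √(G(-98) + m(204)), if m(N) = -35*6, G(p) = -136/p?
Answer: I*√10222/7 ≈ 14.443*I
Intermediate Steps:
m(N) = -210
√(G(-98) + m(204)) = √(-136/(-98) - 210) = √(-136*(-1/98) - 210) = √(68/49 - 210) = √(-10222/49) = I*√10222/7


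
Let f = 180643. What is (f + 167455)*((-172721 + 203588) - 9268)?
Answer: 7518568702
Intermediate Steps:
(f + 167455)*((-172721 + 203588) - 9268) = (180643 + 167455)*((-172721 + 203588) - 9268) = 348098*(30867 - 9268) = 348098*21599 = 7518568702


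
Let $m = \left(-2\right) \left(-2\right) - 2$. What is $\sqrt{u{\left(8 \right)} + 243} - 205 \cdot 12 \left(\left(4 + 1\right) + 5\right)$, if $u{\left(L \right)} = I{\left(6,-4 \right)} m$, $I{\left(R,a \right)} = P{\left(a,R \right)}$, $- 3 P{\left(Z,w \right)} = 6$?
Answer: $-24600 + \sqrt{239} \approx -24585.0$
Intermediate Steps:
$P{\left(Z,w \right)} = -2$ ($P{\left(Z,w \right)} = \left(- \frac{1}{3}\right) 6 = -2$)
$I{\left(R,a \right)} = -2$
$m = 2$ ($m = 4 - 2 = 2$)
$u{\left(L \right)} = -4$ ($u{\left(L \right)} = \left(-2\right) 2 = -4$)
$\sqrt{u{\left(8 \right)} + 243} - 205 \cdot 12 \left(\left(4 + 1\right) + 5\right) = \sqrt{-4 + 243} - 205 \cdot 12 \left(\left(4 + 1\right) + 5\right) = \sqrt{239} - 205 \cdot 12 \left(5 + 5\right) = \sqrt{239} - 205 \cdot 12 \cdot 10 = \sqrt{239} - 24600 = -24600 + \sqrt{239}$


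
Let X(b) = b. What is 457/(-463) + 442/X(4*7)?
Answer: 95925/6482 ≈ 14.799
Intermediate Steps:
457/(-463) + 442/X(4*7) = 457/(-463) + 442/((4*7)) = 457*(-1/463) + 442/28 = -457/463 + 442*(1/28) = -457/463 + 221/14 = 95925/6482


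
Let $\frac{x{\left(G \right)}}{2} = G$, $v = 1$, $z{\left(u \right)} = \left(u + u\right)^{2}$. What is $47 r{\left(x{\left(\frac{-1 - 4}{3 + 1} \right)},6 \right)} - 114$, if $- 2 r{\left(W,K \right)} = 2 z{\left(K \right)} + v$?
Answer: $- \frac{13811}{2} \approx -6905.5$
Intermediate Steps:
$z{\left(u \right)} = 4 u^{2}$ ($z{\left(u \right)} = \left(2 u\right)^{2} = 4 u^{2}$)
$x{\left(G \right)} = 2 G$
$r{\left(W,K \right)} = - \frac{1}{2} - 4 K^{2}$ ($r{\left(W,K \right)} = - \frac{2 \cdot 4 K^{2} + 1}{2} = - \frac{8 K^{2} + 1}{2} = - \frac{1 + 8 K^{2}}{2} = - \frac{1}{2} - 4 K^{2}$)
$47 r{\left(x{\left(\frac{-1 - 4}{3 + 1} \right)},6 \right)} - 114 = 47 \left(- \frac{1}{2} - 4 \cdot 6^{2}\right) - 114 = 47 \left(- \frac{1}{2} - 144\right) - 114 = 47 \left(- \frac{289}{2}\right) - 114 = - \frac{13583}{2} - 114 = - \frac{13811}{2}$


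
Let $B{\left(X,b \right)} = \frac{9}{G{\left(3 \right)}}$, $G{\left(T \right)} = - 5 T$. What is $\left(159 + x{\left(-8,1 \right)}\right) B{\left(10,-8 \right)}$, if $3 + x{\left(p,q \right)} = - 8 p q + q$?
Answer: $- \frac{663}{5} \approx -132.6$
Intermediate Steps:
$x{\left(p,q \right)} = -3 + q - 8 p q$ ($x{\left(p,q \right)} = -3 + \left(- 8 p q + q\right) = -3 - \left(- q + 8 p q\right) = -3 + q - 8 p q$)
$B{\left(X,b \right)} = - \frac{3}{5}$ ($B{\left(X,b \right)} = \frac{9}{\left(-5\right) 3} = \frac{9}{-15} = 9 \left(- \frac{1}{15}\right) = - \frac{3}{5}$)
$\left(159 + x{\left(-8,1 \right)}\right) B{\left(10,-8 \right)} = \left(159 - \left(2 - 64\right)\right) \left(- \frac{3}{5}\right) = \left(159 + \left(-3 + 1 + 64\right)\right) \left(- \frac{3}{5}\right) = \left(159 + 62\right) \left(- \frac{3}{5}\right) = 221 \left(- \frac{3}{5}\right) = - \frac{663}{5}$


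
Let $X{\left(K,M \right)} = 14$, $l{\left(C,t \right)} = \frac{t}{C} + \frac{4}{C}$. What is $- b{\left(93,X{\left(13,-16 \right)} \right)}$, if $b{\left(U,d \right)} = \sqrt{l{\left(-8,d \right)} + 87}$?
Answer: $- \frac{\sqrt{339}}{2} \approx -9.206$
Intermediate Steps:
$l{\left(C,t \right)} = \frac{4}{C} + \frac{t}{C}$
$b{\left(U,d \right)} = \sqrt{\frac{173}{2} - \frac{d}{8}}$ ($b{\left(U,d \right)} = \sqrt{\frac{4 + d}{-8} + 87} = \sqrt{- \frac{4 + d}{8} + 87} = \sqrt{\left(- \frac{1}{2} - \frac{d}{8}\right) + 87} = \sqrt{\frac{173}{2} - \frac{d}{8}}$)
$- b{\left(93,X{\left(13,-16 \right)} \right)} = - \frac{\sqrt{1384 - 28}}{4} = - \frac{\sqrt{1356}}{4} = - \frac{2 \sqrt{339}}{4} = - \frac{\sqrt{339}}{2}$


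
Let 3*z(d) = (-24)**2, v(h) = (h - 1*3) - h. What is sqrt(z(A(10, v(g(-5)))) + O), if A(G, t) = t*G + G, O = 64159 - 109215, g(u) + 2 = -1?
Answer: 8*I*sqrt(701) ≈ 211.81*I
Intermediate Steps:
g(u) = -3 (g(u) = -2 - 1 = -3)
O = -45056
v(h) = -3 (v(h) = (h - 3) - h = (-3 + h) - h = -3)
A(G, t) = G + G*t (A(G, t) = G*t + G = G + G*t)
z(d) = 192 (z(d) = (1/3)*(-24)**2 = (1/3)*576 = 192)
sqrt(z(A(10, v(g(-5)))) + O) = sqrt(192 - 45056) = sqrt(-44864) = 8*I*sqrt(701)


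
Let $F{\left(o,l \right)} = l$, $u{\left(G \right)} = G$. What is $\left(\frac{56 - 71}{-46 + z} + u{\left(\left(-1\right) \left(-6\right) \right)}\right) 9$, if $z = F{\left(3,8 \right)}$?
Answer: $\frac{2187}{38} \approx 57.553$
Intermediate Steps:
$z = 8$
$\left(\frac{56 - 71}{-46 + z} + u{\left(\left(-1\right) \left(-6\right) \right)}\right) 9 = \left(\frac{56 - 71}{-46 + 8} - -6\right) 9 = \left(- \frac{15}{-38} + 6\right) 9 = \left(\left(-15\right) \left(- \frac{1}{38}\right) + 6\right) 9 = \left(\frac{15}{38} + 6\right) 9 = \frac{243}{38} \cdot 9 = \frac{2187}{38}$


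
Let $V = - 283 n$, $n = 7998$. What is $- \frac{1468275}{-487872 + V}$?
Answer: $\frac{489425}{917102} \approx 0.53366$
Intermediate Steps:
$V = -2263434$ ($V = \left(-283\right) 7998 = -2263434$)
$- \frac{1468275}{-487872 + V} = - \frac{1468275}{-487872 - 2263434} = - \frac{1468275}{-2751306} = \left(-1468275\right) \left(- \frac{1}{2751306}\right) = \frac{489425}{917102}$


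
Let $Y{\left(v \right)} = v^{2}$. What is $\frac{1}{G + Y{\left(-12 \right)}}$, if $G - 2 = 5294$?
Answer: $\frac{1}{5440} \approx 0.00018382$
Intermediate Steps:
$G = 5296$ ($G = 2 + 5294 = 5296$)
$\frac{1}{G + Y{\left(-12 \right)}} = \frac{1}{5296 + \left(-12\right)^{2}} = \frac{1}{5296 + 144} = \frac{1}{5440}$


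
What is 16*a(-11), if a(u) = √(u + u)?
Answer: 16*I*√22 ≈ 75.047*I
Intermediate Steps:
a(u) = √2*√u (a(u) = √(2*u) = √2*√u)
16*a(-11) = 16*(√2*√(-11)) = 16*(√2*(I*√11)) = 16*(I*√22) = 16*I*√22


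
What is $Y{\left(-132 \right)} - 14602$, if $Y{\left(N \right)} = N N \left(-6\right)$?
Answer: $-119146$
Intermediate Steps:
$Y{\left(N \right)} = - 6 N^{2}$ ($Y{\left(N \right)} = N^{2} \left(-6\right) = - 6 N^{2}$)
$Y{\left(-132 \right)} - 14602 = - 6 \left(-132\right)^{2} - 14602 = \left(-6\right) 17424 - 14602 = -104544 - 14602 = -119146$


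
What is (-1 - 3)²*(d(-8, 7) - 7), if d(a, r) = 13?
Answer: 96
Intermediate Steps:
(-1 - 3)²*(d(-8, 7) - 7) = (-1 - 3)²*(13 - 7) = (-4)²*6 = 16*6 = 96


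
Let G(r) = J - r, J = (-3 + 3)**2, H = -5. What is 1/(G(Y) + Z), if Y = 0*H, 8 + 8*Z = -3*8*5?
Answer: -1/16 ≈ -0.062500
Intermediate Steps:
J = 0 (J = 0**2 = 0)
Z = -16 (Z = -1 + (-3*8*5)/8 = -1 + (-24*5)/8 = -1 + (1/8)*(-120) = -1 - 15 = -16)
Y = 0 (Y = 0*(-5) = 0)
G(r) = -r (G(r) = 0 - r = -r)
1/(G(Y) + Z) = 1/(-1*0 - 16) = 1/(0 - 16) = 1/(-16) = -1/16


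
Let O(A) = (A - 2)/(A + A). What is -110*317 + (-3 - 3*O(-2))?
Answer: -34876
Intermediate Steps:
O(A) = (-2 + A)/(2*A) (O(A) = (-2 + A)/((2*A)) = (-2 + A)*(1/(2*A)) = (-2 + A)/(2*A))
-110*317 + (-3 - 3*O(-2)) = -110*317 + (-3 - 3*(-2 - 2)/(2*(-2))) = -34870 + (-3 - 3*(-1)*(-4)/(2*2)) = -34870 + (-3 - 3*1) = -34870 + (-3 - 3) = -34870 - 6 = -34876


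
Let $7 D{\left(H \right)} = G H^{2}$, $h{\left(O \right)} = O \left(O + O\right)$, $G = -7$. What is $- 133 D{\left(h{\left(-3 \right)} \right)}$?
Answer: $43092$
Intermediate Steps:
$h{\left(O \right)} = 2 O^{2}$ ($h{\left(O \right)} = O 2 O = 2 O^{2}$)
$D{\left(H \right)} = - H^{2}$ ($D{\left(H \right)} = \frac{\left(-7\right) H^{2}}{7} = - H^{2}$)
$- 133 D{\left(h{\left(-3 \right)} \right)} = - 133 \left(- \left(2 \left(-3\right)^{2}\right)^{2}\right) = - 133 \left(- \left(2 \cdot 9\right)^{2}\right) = - 133 \left(- 18^{2}\right) = - 133 \left(\left(-1\right) 324\right) = \left(-133\right) \left(-324\right) = 43092$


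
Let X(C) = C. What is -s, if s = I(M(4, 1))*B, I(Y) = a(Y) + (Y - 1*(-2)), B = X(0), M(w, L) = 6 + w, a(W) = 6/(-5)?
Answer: 0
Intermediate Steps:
a(W) = -6/5 (a(W) = 6*(-⅕) = -6/5)
B = 0
I(Y) = ⅘ + Y (I(Y) = -6/5 + (Y - 1*(-2)) = -6/5 + (Y + 2) = -6/5 + (2 + Y) = ⅘ + Y)
s = 0 (s = (⅘ + (6 + 4))*0 = (⅘ + 10)*0 = (54/5)*0 = 0)
-s = -1*0 = 0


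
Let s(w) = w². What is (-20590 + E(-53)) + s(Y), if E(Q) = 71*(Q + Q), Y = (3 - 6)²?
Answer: -28035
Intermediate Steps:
Y = 9 (Y = (-3)² = 9)
E(Q) = 142*Q (E(Q) = 71*(2*Q) = 142*Q)
(-20590 + E(-53)) + s(Y) = (-20590 + 142*(-53)) + 9² = (-20590 - 7526) + 81 = -28116 + 81 = -28035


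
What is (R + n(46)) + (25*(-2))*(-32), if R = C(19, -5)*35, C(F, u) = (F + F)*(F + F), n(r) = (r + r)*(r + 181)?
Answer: 73024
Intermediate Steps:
n(r) = 2*r*(181 + r) (n(r) = (2*r)*(181 + r) = 2*r*(181 + r))
C(F, u) = 4*F² (C(F, u) = (2*F)*(2*F) = 4*F²)
R = 50540 (R = (4*19²)*35 = (4*361)*35 = 1444*35 = 50540)
(R + n(46)) + (25*(-2))*(-32) = (50540 + 2*46*(181 + 46)) + (25*(-2))*(-32) = (50540 + 2*46*227) - 50*(-32) = (50540 + 20884) + 1600 = 71424 + 1600 = 73024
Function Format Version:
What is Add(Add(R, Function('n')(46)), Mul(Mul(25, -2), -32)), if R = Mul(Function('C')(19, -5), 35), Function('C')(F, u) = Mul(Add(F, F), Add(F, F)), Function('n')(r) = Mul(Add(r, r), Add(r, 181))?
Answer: 73024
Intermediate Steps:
Function('n')(r) = Mul(2, r, Add(181, r)) (Function('n')(r) = Mul(Mul(2, r), Add(181, r)) = Mul(2, r, Add(181, r)))
Function('C')(F, u) = Mul(4, Pow(F, 2)) (Function('C')(F, u) = Mul(Mul(2, F), Mul(2, F)) = Mul(4, Pow(F, 2)))
R = 50540 (R = Mul(Mul(4, Pow(19, 2)), 35) = Mul(Mul(4, 361), 35) = Mul(1444, 35) = 50540)
Add(Add(R, Function('n')(46)), Mul(Mul(25, -2), -32)) = Add(Add(50540, Mul(2, 46, Add(181, 46))), Mul(Mul(25, -2), -32)) = Add(Add(50540, Mul(2, 46, 227)), Mul(-50, -32)) = Add(Add(50540, 20884), 1600) = Add(71424, 1600) = 73024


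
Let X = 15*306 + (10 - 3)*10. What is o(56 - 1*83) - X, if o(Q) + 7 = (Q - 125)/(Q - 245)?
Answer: -158659/34 ≈ -4666.4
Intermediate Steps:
o(Q) = -7 + (-125 + Q)/(-245 + Q) (o(Q) = -7 + (Q - 125)/(Q - 245) = -7 + (-125 + Q)/(-245 + Q))
X = 4660 (X = 4590 + 7*10 = 4590 + 70 = 4660)
o(56 - 1*83) - X = 6*(265 - (56 - 1*83))/(-245 + (56 - 1*83)) - 1*4660 = 6*(265 - (56 - 83))/(-245 + (56 - 83)) - 4660 = 6*(265 - 1*(-27))/(-245 - 27) - 4660 = 6*(265 + 27)/(-272) - 4660 = 6*(-1/272)*292 - 4660 = -219/34 - 4660 = -158659/34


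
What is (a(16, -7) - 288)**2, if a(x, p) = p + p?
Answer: 91204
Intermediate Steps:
a(x, p) = 2*p
(a(16, -7) - 288)**2 = (2*(-7) - 288)**2 = (-14 - 288)**2 = (-302)**2 = 91204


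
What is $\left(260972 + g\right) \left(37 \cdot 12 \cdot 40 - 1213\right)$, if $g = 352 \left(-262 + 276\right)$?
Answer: $4399847300$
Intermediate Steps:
$g = 4928$ ($g = 352 \cdot 14 = 4928$)
$\left(260972 + g\right) \left(37 \cdot 12 \cdot 40 - 1213\right) = \left(260972 + 4928\right) \left(37 \cdot 12 \cdot 40 - 1213\right) = 265900 \left(444 \cdot 40 - 1213\right) = 265900 \left(17760 - 1213\right) = 265900 \cdot 16547 = 4399847300$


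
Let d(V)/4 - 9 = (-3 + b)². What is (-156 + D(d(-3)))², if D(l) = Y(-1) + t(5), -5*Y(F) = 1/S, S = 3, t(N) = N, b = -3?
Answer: 5134756/225 ≈ 22821.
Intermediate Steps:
Y(F) = -1/15 (Y(F) = -⅕/3 = -⅕*⅓ = -1/15)
d(V) = 180 (d(V) = 36 + 4*(-3 - 3)² = 36 + 4*(-6)² = 36 + 4*36 = 36 + 144 = 180)
D(l) = 74/15 (D(l) = -1/15 + 5 = 74/15)
(-156 + D(d(-3)))² = (-156 + 74/15)² = (-2266/15)² = 5134756/225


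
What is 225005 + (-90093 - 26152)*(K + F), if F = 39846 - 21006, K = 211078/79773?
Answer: -174713908771645/79773 ≈ -2.1901e+9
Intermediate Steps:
K = 211078/79773 (K = 211078*(1/79773) = 211078/79773 ≈ 2.6460)
F = 18840
225005 + (-90093 - 26152)*(K + F) = 225005 + (-90093 - 26152)*(211078/79773 + 18840) = 225005 - 116245*1503134398/79773 = 225005 - 174731858095510/79773 = -174713908771645/79773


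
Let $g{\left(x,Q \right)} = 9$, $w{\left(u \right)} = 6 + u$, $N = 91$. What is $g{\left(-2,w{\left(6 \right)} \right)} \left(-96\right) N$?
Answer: $-78624$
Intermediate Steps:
$g{\left(-2,w{\left(6 \right)} \right)} \left(-96\right) N = 9 \left(-96\right) 91 = \left(-864\right) 91 = -78624$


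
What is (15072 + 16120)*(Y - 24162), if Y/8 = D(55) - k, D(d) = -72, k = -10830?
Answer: 1930847184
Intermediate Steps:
Y = 86064 (Y = 8*(-72 - 1*(-10830)) = 8*(-72 + 10830) = 8*10758 = 86064)
(15072 + 16120)*(Y - 24162) = (15072 + 16120)*(86064 - 24162) = 31192*61902 = 1930847184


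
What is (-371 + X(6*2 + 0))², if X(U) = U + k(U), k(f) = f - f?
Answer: 128881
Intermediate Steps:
k(f) = 0
X(U) = U (X(U) = U + 0 = U)
(-371 + X(6*2 + 0))² = (-371 + (6*2 + 0))² = (-371 + (12 + 0))² = (-371 + 12)² = (-359)² = 128881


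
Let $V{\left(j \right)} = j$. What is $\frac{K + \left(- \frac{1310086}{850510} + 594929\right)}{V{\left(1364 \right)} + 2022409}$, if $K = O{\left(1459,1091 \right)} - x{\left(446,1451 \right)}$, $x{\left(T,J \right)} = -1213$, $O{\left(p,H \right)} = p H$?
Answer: $\frac{930419437262}{860619587115} \approx 1.0811$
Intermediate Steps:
$O{\left(p,H \right)} = H p$
$K = 1592982$ ($K = 1091 \cdot 1459 - -1213 = 1591769 + 1213 = 1592982$)
$\frac{K + \left(- \frac{1310086}{850510} + 594929\right)}{V{\left(1364 \right)} + 2022409} = \frac{1592982 + \left(- \frac{1310086}{850510} + 594929\right)}{1364 + 2022409} = \frac{1592982 + \left(\left(-1310086\right) \frac{1}{850510} + 594929\right)}{2023773} = \left(1592982 + \left(- \frac{655043}{425255} + 594929\right)\right) \frac{1}{2023773} = \left(1592982 + \frac{252995876852}{425255}\right) \frac{1}{2023773} = \frac{930419437262}{425255} \cdot \frac{1}{2023773} = \frac{930419437262}{860619587115}$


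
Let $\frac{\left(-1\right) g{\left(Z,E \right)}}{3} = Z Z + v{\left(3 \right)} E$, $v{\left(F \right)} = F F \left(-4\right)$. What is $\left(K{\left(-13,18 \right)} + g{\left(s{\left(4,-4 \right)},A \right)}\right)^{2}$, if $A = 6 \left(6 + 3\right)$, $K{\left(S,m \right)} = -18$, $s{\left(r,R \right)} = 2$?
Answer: $33663204$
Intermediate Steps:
$v{\left(F \right)} = - 4 F^{2}$ ($v{\left(F \right)} = F^{2} \left(-4\right) = - 4 F^{2}$)
$A = 54$ ($A = 6 \cdot 9 = 54$)
$g{\left(Z,E \right)} = - 3 Z^{2} + 108 E$ ($g{\left(Z,E \right)} = - 3 \left(Z Z + - 4 \cdot 3^{2} E\right) = - 3 \left(Z^{2} + \left(-4\right) 9 E\right) = - 3 \left(Z^{2} - 36 E\right) = - 3 Z^{2} + 108 E$)
$\left(K{\left(-13,18 \right)} + g{\left(s{\left(4,-4 \right)},A \right)}\right)^{2} = \left(-18 + \left(- 3 \cdot 2^{2} + 108 \cdot 54\right)\right)^{2} = \left(-18 + \left(\left(-3\right) 4 + 5832\right)\right)^{2} = \left(-18 + \left(-12 + 5832\right)\right)^{2} = \left(-18 + 5820\right)^{2} = 5802^{2} = 33663204$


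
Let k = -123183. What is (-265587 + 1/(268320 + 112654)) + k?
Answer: -148111261979/380974 ≈ -3.8877e+5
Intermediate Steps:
(-265587 + 1/(268320 + 112654)) + k = (-265587 + 1/(268320 + 112654)) - 123183 = (-265587 + 1/380974) - 123183 = -101181741737/380974 - 123183 = -148111261979/380974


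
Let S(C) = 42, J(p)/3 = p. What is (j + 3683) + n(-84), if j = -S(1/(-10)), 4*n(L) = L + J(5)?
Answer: 14495/4 ≈ 3623.8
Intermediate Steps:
J(p) = 3*p
n(L) = 15/4 + L/4 (n(L) = (L + 3*5)/4 = (L + 15)/4 = (15 + L)/4 = 15/4 + L/4)
j = -42 (j = -1*42 = -42)
(j + 3683) + n(-84) = (-42 + 3683) + (15/4 + (¼)*(-84)) = 3641 + (15/4 - 21) = 3641 - 69/4 = 14495/4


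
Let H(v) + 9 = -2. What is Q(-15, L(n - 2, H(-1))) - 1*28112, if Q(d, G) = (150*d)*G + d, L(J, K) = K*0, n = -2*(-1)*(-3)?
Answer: -28127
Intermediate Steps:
n = -6 (n = 2*(-3) = -6)
H(v) = -11 (H(v) = -9 - 2 = -11)
L(J, K) = 0
Q(d, G) = d + 150*G*d (Q(d, G) = 150*G*d + d = d + 150*G*d)
Q(-15, L(n - 2, H(-1))) - 1*28112 = -15*(1 + 150*0) - 1*28112 = -15*(1 + 0) - 28112 = -15*1 - 28112 = -15 - 28112 = -28127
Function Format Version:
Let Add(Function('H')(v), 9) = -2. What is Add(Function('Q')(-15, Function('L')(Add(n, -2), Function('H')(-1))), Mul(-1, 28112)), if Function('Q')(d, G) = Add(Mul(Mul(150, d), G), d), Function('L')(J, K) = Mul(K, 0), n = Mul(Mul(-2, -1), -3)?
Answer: -28127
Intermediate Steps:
n = -6 (n = Mul(2, -3) = -6)
Function('H')(v) = -11 (Function('H')(v) = Add(-9, -2) = -11)
Function('L')(J, K) = 0
Function('Q')(d, G) = Add(d, Mul(150, G, d)) (Function('Q')(d, G) = Add(Mul(150, G, d), d) = Add(d, Mul(150, G, d)))
Add(Function('Q')(-15, Function('L')(Add(n, -2), Function('H')(-1))), Mul(-1, 28112)) = Add(Mul(-15, Add(1, Mul(150, 0))), Mul(-1, 28112)) = Add(Mul(-15, Add(1, 0)), -28112) = Add(Mul(-15, 1), -28112) = Add(-15, -28112) = -28127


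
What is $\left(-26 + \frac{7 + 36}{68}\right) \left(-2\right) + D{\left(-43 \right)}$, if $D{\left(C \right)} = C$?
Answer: $\frac{263}{34} \approx 7.7353$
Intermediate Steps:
$\left(-26 + \frac{7 + 36}{68}\right) \left(-2\right) + D{\left(-43 \right)} = \left(-26 + \frac{7 + 36}{68}\right) \left(-2\right) - 43 = \left(-26 + 43 \cdot \frac{1}{68}\right) \left(-2\right) - 43 = \left(-26 + \frac{43}{68}\right) \left(-2\right) - 43 = \left(- \frac{1725}{68}\right) \left(-2\right) - 43 = \frac{1725}{34} - 43 = \frac{263}{34}$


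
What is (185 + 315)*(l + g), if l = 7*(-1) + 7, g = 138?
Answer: 69000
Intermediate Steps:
l = 0 (l = -7 + 7 = 0)
(185 + 315)*(l + g) = (185 + 315)*(0 + 138) = 500*138 = 69000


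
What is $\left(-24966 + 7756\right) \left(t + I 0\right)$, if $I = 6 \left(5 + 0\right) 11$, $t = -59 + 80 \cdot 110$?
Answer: $-150432610$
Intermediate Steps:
$t = 8741$ ($t = -59 + 8800 = 8741$)
$I = 330$ ($I = 6 \cdot 5 \cdot 11 = 30 \cdot 11 = 330$)
$\left(-24966 + 7756\right) \left(t + I 0\right) = \left(-24966 + 7756\right) \left(8741 + 330 \cdot 0\right) = - 17210 \left(8741 + 0\right) = \left(-17210\right) 8741 = -150432610$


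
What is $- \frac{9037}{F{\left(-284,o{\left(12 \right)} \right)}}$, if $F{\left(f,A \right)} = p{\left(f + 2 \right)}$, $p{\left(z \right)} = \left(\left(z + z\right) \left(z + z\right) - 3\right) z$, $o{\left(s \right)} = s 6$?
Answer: $\frac{9037}{89702226} \approx 0.00010074$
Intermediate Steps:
$o{\left(s \right)} = 6 s$
$p{\left(z \right)} = z \left(-3 + 4 z^{2}\right)$ ($p{\left(z \right)} = \left(2 z 2 z - 3\right) z = \left(4 z^{2} - 3\right) z = \left(-3 + 4 z^{2}\right) z = z \left(-3 + 4 z^{2}\right)$)
$F{\left(f,A \right)} = \left(-3 + 4 \left(2 + f\right)^{2}\right) \left(2 + f\right)$ ($F{\left(f,A \right)} = \left(f + 2\right) \left(-3 + 4 \left(f + 2\right)^{2}\right) = \left(2 + f\right) \left(-3 + 4 \left(2 + f\right)^{2}\right) = \left(-3 + 4 \left(2 + f\right)^{2}\right) \left(2 + f\right)$)
$- \frac{9037}{F{\left(-284,o{\left(12 \right)} \right)}} = - \frac{9037}{\left(-3 + 4 \left(2 - 284\right)^{2}\right) \left(2 - 284\right)} = - \frac{9037}{\left(-3 + 4 \left(-282\right)^{2}\right) \left(-282\right)} = - \frac{9037}{\left(-3 + 4 \cdot 79524\right) \left(-282\right)} = - \frac{9037}{\left(-3 + 318096\right) \left(-282\right)} = - \frac{9037}{318093 \left(-282\right)} = - \frac{9037}{-89702226} = \left(-9037\right) \left(- \frac{1}{89702226}\right) = \frac{9037}{89702226}$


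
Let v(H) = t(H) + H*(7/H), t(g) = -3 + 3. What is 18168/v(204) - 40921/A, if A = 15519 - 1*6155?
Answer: 169838705/65548 ≈ 2591.1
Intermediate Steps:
t(g) = 0
v(H) = 7 (v(H) = 0 + H*(7/H) = 0 + 7 = 7)
A = 9364 (A = 15519 - 6155 = 9364)
18168/v(204) - 40921/A = 18168/7 - 40921/9364 = 169838705/65548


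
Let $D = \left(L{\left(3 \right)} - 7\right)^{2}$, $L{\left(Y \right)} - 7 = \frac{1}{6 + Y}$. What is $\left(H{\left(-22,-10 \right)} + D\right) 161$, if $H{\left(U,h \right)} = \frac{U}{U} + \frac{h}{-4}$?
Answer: $\frac{91609}{162} \approx 565.49$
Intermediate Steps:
$H{\left(U,h \right)} = 1 - \frac{h}{4}$ ($H{\left(U,h \right)} = 1 + h \left(- \frac{1}{4}\right) = 1 - \frac{h}{4}$)
$L{\left(Y \right)} = 7 + \frac{1}{6 + Y}$
$D = \frac{1}{81}$ ($D = \left(\frac{43 + 7 \cdot 3}{6 + 3} - 7\right)^{2} = \left(\frac{43 + 21}{9} - 7\right)^{2} = \left(\frac{1}{9} \cdot 64 - 7\right)^{2} = \left(\frac{64}{9} - 7\right)^{2} = \left(\frac{1}{9}\right)^{2} = \frac{1}{81} \approx 0.012346$)
$\left(H{\left(-22,-10 \right)} + D\right) 161 = \left(\left(1 - - \frac{5}{2}\right) + \frac{1}{81}\right) 161 = \left(\left(1 + \frac{5}{2}\right) + \frac{1}{81}\right) 161 = \left(\frac{7}{2} + \frac{1}{81}\right) 161 = \frac{569}{162} \cdot 161 = \frac{91609}{162}$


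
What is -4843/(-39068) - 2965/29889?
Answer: 28915807/1167703452 ≈ 0.024763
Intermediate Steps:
-4843/(-39068) - 2965/29889 = -4843*(-1/39068) - 2965*1/29889 = 4843/39068 - 2965/29889 = 28915807/1167703452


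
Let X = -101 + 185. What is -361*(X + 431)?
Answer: -185915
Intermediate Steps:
X = 84
-361*(X + 431) = -361*(84 + 431) = -361*515 = -185915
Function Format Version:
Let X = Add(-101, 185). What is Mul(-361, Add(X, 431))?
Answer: -185915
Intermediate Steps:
X = 84
Mul(-361, Add(X, 431)) = Mul(-361, Add(84, 431)) = Mul(-361, 515) = -185915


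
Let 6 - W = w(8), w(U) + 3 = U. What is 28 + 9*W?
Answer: 37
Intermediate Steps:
w(U) = -3 + U
W = 1 (W = 6 - (-3 + 8) = 6 - 1*5 = 6 - 5 = 1)
28 + 9*W = 28 + 9*1 = 28 + 9 = 37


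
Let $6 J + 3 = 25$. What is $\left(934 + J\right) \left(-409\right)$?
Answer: $- \frac{1150517}{3} \approx -3.8351 \cdot 10^{5}$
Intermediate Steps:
$J = \frac{11}{3}$ ($J = - \frac{1}{2} + \frac{1}{6} \cdot 25 = - \frac{1}{2} + \frac{25}{6} = \frac{11}{3} \approx 3.6667$)
$\left(934 + J\right) \left(-409\right) = \left(934 + \frac{11}{3}\right) \left(-409\right) = \frac{2813}{3} \left(-409\right) = - \frac{1150517}{3}$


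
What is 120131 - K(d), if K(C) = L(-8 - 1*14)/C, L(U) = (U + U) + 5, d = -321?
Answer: 12854004/107 ≈ 1.2013e+5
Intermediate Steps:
L(U) = 5 + 2*U (L(U) = 2*U + 5 = 5 + 2*U)
K(C) = -39/C (K(C) = (5 + 2*(-8 - 1*14))/C = (5 + 2*(-8 - 14))/C = (5 + 2*(-22))/C = (5 - 44)/C = -39/C)
120131 - K(d) = 120131 - (-39)/(-321) = 120131 - (-39)*(-1)/321 = 120131 - 1*13/107 = 120131 - 13/107 = 12854004/107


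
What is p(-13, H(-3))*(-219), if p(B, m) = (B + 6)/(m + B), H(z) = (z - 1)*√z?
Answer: -2847/31 + 876*I*√3/31 ≈ -91.839 + 48.944*I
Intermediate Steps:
H(z) = √z*(-1 + z) (H(z) = (-1 + z)*√z = √z*(-1 + z))
p(B, m) = (6 + B)/(B + m)
p(-13, H(-3))*(-219) = ((6 - 13)/(-13 + √(-3)*(-1 - 3)))*(-219) = (-7/(-13 + (I*√3)*(-4)))*(-219) = (-7/(-13 - 4*I*√3))*(-219) = -7/(-13 - 4*I*√3)*(-219) = 1533/(-13 - 4*I*√3)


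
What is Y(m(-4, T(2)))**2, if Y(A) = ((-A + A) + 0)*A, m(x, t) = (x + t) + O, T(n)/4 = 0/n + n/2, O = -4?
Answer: 0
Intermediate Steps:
T(n) = 2*n (T(n) = 4*(0/n + n/2) = 4*(0 + n*(1/2)) = 4*(0 + n/2) = 4*(n/2) = 2*n)
m(x, t) = -4 + t + x (m(x, t) = (x + t) - 4 = (t + x) - 4 = -4 + t + x)
Y(A) = 0 (Y(A) = (0 + 0)*A = 0*A = 0)
Y(m(-4, T(2)))**2 = 0**2 = 0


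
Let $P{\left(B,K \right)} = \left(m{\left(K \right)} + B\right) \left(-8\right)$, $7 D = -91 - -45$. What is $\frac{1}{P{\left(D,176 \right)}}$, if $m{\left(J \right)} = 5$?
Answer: $\frac{7}{88} \approx 0.079545$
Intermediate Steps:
$D = - \frac{46}{7}$ ($D = \frac{-91 - -45}{7} = \frac{-91 + 45}{7} = \frac{1}{7} \left(-46\right) = - \frac{46}{7} \approx -6.5714$)
$P{\left(B,K \right)} = -40 - 8 B$ ($P{\left(B,K \right)} = \left(5 + B\right) \left(-8\right) = -40 - 8 B$)
$\frac{1}{P{\left(D,176 \right)}} = \frac{1}{-40 - - \frac{368}{7}} = \frac{1}{-40 + \frac{368}{7}} = \frac{1}{\frac{88}{7}} = \frac{7}{88}$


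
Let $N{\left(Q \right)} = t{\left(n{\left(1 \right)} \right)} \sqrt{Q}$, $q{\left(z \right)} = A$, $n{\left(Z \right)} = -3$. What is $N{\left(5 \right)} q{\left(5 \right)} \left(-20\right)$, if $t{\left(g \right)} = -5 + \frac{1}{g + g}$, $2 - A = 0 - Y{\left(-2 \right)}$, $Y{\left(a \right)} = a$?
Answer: $0$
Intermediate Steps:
$A = 0$ ($A = 2 - \left(0 - -2\right) = 2 - \left(0 + 2\right) = 2 - 2 = 0$)
$t{\left(g \right)} = -5 + \frac{1}{2 g}$
$q{\left(z \right)} = 0$
$N{\left(Q \right)} = - \frac{31 \sqrt{Q}}{6}$ ($N{\left(Q \right)} = \left(-5 + \frac{1}{2 \left(-3\right)}\right) \sqrt{Q} = \left(-5 + \frac{1}{2} \left(- \frac{1}{3}\right)\right) \sqrt{Q} = \left(-5 - \frac{1}{6}\right) \sqrt{Q} = - \frac{31 \sqrt{Q}}{6}$)
$N{\left(5 \right)} q{\left(5 \right)} \left(-20\right) = - \frac{31 \sqrt{5}}{6} \cdot 0 \left(-20\right) = 0 \left(-20\right) = 0$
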